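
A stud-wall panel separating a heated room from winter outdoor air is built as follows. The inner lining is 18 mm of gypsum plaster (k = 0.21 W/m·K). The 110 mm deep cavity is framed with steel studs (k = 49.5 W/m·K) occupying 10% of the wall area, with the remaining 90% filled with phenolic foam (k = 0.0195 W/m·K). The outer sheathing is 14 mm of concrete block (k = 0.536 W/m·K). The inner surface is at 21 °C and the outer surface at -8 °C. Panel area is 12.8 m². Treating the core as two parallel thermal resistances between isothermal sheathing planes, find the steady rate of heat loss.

Q ≈ 2770 W

Sheathing layers in series; stud and cavity paths in parallel between them.
R_inner = 0.018/(0.21×12.8) = 0.006696 K/W
R_stud  = 0.11/(49.5×0.1×12.8) = 0.001736 K/W
R_cav   = 0.11/(0.0195×0.9×12.8) = 0.4897 K/W
1/R_core = 1/R_stud + 1/R_cav → R_core = 0.00173 K/W
R_outer = 0.014/(0.536×12.8) = 0.002041 K/W
R_total = 0.01047 K/W
Q = ΔT/R_total = 29/0.01047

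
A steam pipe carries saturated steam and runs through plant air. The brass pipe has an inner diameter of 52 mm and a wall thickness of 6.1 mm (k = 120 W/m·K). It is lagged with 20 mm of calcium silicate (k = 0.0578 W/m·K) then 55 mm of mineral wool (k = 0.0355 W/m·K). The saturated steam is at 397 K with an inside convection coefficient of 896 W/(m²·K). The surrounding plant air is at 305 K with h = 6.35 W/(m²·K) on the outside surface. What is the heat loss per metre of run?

Radial resistances (cylindrical: R_cond = ln(r_o/r_i)/(2πkL), R_conv = 1/(h·2πrL)):
R_inner film = 1/(h_i·2πr₁L) = 1/(896×2π×0.026×1) = 0.006832 K/W
R_brass pipe wall = ln(32.1/26)/(2π×120×1) = 2.795×10^-4 K/W
R_calcium silicate = ln(52.1/32.1)/(2π×0.0578×1) = 1.334 K/W
R_mineral wool = ln(107.1/52.1)/(2π×0.0355×1) = 3.231 K/W
R_outer film = 1/(h_o·2πr_oL) = 1/(6.35×2π×0.1071×1) = 0.234 K/W
R_total = 4.805 K/W
Q = ΔT/R_total = 92/4.805

q′ ≈ 19.1 W/m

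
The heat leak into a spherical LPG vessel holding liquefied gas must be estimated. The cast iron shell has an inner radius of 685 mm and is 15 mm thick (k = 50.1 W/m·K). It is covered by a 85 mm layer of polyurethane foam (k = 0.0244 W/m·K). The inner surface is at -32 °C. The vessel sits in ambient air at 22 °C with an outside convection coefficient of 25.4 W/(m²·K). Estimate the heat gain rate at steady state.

Spherical conduction: R = (1/r_in − 1/r_out)/(4πk) per layer; series-sum.
R_cast iron shell = (1/0.685 − 1/0.7)/(4π×50.1) = 4.969×10^-5 K/W
R_polyurethane foam = (1/0.7 − 1/0.785)/(4π×0.0244) = 0.5045 K/W
R_outer film = 1/(h·4πr_o²) = 1/(25.4×4π×0.785²) = 0.005084 K/W
R_total = 0.5096 K/W
Q = ΔT/R_total = 54/0.5096

Q ≈ 106 W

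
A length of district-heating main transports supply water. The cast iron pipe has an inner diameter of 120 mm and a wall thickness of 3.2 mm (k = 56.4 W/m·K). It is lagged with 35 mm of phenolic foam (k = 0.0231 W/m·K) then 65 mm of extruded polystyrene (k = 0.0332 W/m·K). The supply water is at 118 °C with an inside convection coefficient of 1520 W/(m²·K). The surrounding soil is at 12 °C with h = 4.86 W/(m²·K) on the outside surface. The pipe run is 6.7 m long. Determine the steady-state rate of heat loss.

Q ≈ 125 W

Cylindrical conduction, so R = ln(r₂/r₁)/(2πkL) per layer, in series:
R_inner film = 1/(h_i·2πr₁L) = 1/(1520×2π×0.06×6.7) = 2.605×10^-4 K/W
R_cast iron pipe wall = ln(63.2/60)/(2π×56.4×6.7) = 2.188×10^-5 K/W
R_phenolic foam = ln(98.2/63.2)/(2π×0.0231×6.7) = 0.4532 K/W
R_extruded polystyrene = ln(163.2/98.2)/(2π×0.0332×6.7) = 0.3635 K/W
R_outer film = 1/(h_o·2πr_oL) = 1/(4.86×2π×0.1632×6.7) = 0.02995 K/W
R_total = 0.8469 K/W
Q = ΔT/R_total = 106/0.8469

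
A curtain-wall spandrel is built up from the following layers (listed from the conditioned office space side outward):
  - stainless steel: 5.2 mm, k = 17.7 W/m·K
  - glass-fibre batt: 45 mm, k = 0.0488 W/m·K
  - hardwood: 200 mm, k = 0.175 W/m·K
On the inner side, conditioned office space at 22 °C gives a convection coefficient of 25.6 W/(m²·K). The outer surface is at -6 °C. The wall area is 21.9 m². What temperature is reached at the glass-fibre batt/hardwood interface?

Model the wall as resistances in series:
R_inner film = 1/(h_i·A) = 1/(25.6×21.9) = 0.001784 K/W
R_stainless steel = L/(kA) = 0.0052/(17.7×21.9) = 1.341×10^-5 K/W
R_glass-fibre batt = L/(kA) = 0.045/(0.0488×21.9) = 0.04211 K/W
R_hardwood = L/(kA) = 0.2/(0.175×21.9) = 0.05219 K/W
R_total = 0.09609 K/W;  Q = ΔT/R_total = 28/0.09609 = 291.4 W
T_interface = T_inner − Q·ΣR(inner→interface) = 22 − 291×0.0439

T ≈ 9.21 °C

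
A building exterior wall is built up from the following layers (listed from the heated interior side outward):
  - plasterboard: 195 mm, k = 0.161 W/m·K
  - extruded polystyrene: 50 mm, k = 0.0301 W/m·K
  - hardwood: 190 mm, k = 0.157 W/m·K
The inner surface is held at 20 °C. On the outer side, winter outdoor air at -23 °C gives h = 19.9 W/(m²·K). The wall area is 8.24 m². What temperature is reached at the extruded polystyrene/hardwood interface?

T ≈ -9.89 °C

Model the wall as resistances in series:
R_plasterboard = L/(kA) = 0.195/(0.161×8.24) = 0.147 K/W
R_extruded polystyrene = L/(kA) = 0.05/(0.0301×8.24) = 0.2016 K/W
R_hardwood = L/(kA) = 0.19/(0.157×8.24) = 0.1469 K/W
R_outer film = 1/(h_o·A) = 1/(19.9×8.24) = 0.006098 K/W
R_total = 0.5015 K/W;  Q = ΔT/R_total = 43/0.5015 = 85.73 W
T_interface = T_inner − Q·ΣR(inner→interface) = 20 − 85.7×0.3486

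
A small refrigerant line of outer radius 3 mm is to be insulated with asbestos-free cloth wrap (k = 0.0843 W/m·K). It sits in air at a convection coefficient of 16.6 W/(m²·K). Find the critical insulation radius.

For a cylinder r_cr = k/h = 0.0843/16.6
r_cr = 5.08 mm; since the bare radius (3 mm) is below r_cr, adding a thin layer of insulation will *increase* heat loss.

r_cr ≈ 5.08 mm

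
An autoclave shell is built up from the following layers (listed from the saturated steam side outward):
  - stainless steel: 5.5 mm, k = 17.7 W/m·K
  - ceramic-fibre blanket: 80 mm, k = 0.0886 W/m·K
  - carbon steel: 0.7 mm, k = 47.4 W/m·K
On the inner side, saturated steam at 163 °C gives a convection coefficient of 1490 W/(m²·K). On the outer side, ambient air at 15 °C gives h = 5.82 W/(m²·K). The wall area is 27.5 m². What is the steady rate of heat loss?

Q ≈ 3780 W

Using the resistance-network approach (series):
R_inner film = 1/(h_i·A) = 1/(1490×27.5) = 2.441×10^-5 K/W
R_stainless steel = L/(kA) = 0.0055/(17.7×27.5) = 1.13×10^-5 K/W
R_ceramic-fibre blanket = L/(kA) = 0.08/(0.0886×27.5) = 0.03283 K/W
R_carbon steel = L/(kA) = 0.0007/(47.4×27.5) = 5.37×10^-7 K/W
R_outer film = 1/(h_o·A) = 1/(5.82×27.5) = 0.006248 K/W
R_total = 0.03912 K/W
Q = ΔT / R_total = 148 / 0.03912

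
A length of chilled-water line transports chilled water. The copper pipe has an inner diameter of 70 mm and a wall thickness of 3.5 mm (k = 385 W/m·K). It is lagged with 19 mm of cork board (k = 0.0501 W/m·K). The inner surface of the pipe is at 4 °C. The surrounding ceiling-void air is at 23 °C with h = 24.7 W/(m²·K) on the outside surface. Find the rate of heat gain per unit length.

q′ ≈ 13.7 W/m

Treating each annulus and film as a series resistance:
R_copper pipe wall = ln(38.5/35)/(2π×385×1) = 3.94×10^-5 K/W
R_cork board = ln(57.5/38.5)/(2π×0.0501×1) = 1.274 K/W
R_outer film = 1/(h_o·2πr_oL) = 1/(24.7×2π×0.0575×1) = 0.1121 K/W
R_total = 1.386 K/W
Q = ΔT/R_total = 19/1.386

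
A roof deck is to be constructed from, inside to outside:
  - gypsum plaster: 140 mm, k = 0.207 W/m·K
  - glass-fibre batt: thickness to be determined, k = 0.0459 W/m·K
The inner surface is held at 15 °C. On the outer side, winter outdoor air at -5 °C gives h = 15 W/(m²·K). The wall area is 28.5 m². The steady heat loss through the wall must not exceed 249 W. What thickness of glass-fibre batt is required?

Thermal resistances in series:
R_gypsum plaster = L/(kA) = 0.14/(0.207×28.5) = 0.02373 K/W
R_outer film = 1/(h_o·A) = 1/(15×28.5) = 0.002339 K/W
Sum of the known resistances R_other = 0.02607 K/W
Required total resistance R_tot = ΔT/Q_allow = 20/249 = 0.08032 K/W
R_glass-fibre batt = R_tot − R_other = 0.05425 K/W
L = R·k·A = 0.05425×0.0459×28.5

L ≈ 71 mm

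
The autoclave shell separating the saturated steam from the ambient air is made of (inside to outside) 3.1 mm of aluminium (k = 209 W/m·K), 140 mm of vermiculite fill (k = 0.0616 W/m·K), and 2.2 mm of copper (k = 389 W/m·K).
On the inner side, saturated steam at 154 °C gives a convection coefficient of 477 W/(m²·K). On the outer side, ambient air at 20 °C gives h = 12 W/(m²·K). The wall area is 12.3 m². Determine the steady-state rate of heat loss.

Q ≈ 699 W

Thermal resistances in series:
R_inner film = 1/(h_i·A) = 1/(477×12.3) = 1.704×10^-4 K/W
R_aluminium = L/(kA) = 0.0031/(209×12.3) = 1.206×10^-6 K/W
R_vermiculite fill = L/(kA) = 0.14/(0.0616×12.3) = 0.1848 K/W
R_copper = L/(kA) = 0.0022/(389×12.3) = 4.598×10^-7 K/W
R_outer film = 1/(h_o·A) = 1/(12×12.3) = 0.006775 K/W
R_total = 0.1917 K/W
Q = ΔT / R_total = 134 / 0.1917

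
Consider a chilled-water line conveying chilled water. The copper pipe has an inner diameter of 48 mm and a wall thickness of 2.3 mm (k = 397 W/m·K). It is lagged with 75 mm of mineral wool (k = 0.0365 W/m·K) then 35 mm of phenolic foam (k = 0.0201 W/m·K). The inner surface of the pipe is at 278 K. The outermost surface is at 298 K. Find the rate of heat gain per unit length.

q′ ≈ 2.43 W/m

Per-layer cylindrical resistances, series-summed:
R_copper pipe wall = ln(26.3/24)/(2π×397×1) = 3.669×10^-5 K/W
R_mineral wool = ln(101.3/26.3)/(2π×0.0365×1) = 5.88 K/W
R_phenolic foam = ln(136.3/101.3)/(2π×0.0201×1) = 2.35 K/W
R_total = 8.23 K/W
Q = ΔT/R_total = 20/8.23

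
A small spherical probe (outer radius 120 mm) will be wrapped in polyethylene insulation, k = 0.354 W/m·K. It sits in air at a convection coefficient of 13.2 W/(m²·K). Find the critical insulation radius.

r_cr ≈ 53.6 mm

For a sphere r_cr = 2k/h = 2×0.354/13.2
r_cr = 53.6 mm; since the bare radius (120 mm) is above r_cr, any added insulation will reduce heat loss.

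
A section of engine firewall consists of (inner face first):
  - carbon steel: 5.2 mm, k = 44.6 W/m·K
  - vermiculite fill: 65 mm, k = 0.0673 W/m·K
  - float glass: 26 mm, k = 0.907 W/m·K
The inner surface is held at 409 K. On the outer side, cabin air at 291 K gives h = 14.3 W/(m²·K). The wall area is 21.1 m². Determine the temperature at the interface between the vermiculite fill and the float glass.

Model the wall as resistances in series:
R_carbon steel = L/(kA) = 0.0052/(44.6×21.1) = 5.526×10^-6 K/W
R_vermiculite fill = L/(kA) = 0.065/(0.0673×21.1) = 0.04577 K/W
R_float glass = L/(kA) = 0.026/(0.907×21.1) = 0.001359 K/W
R_outer film = 1/(h_o·A) = 1/(14.3×21.1) = 0.003314 K/W
R_total = 0.05045 K/W;  Q = ΔT/R_total = 118/0.05045 = 2339 W
T_interface = T_inner − Q·ΣR(inner→interface) = 409 − 2340×0.04578

T ≈ 302 K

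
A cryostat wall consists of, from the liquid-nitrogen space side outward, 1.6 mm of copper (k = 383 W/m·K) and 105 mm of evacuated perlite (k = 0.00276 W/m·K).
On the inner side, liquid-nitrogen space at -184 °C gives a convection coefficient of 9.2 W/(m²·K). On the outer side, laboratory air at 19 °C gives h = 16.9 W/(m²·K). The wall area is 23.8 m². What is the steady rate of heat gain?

Series thermal resistances:
R_inner film = 1/(h_i·A) = 1/(9.2×23.8) = 0.004567 K/W
R_copper = L/(kA) = 0.0016/(383×23.8) = 1.755×10^-7 K/W
R_evacuated perlite = L/(kA) = 0.105/(0.00276×23.8) = 1.598 K/W
R_outer film = 1/(h_o·A) = 1/(16.9×23.8) = 0.002486 K/W
R_total = 1.606 K/W
Q = ΔT / R_total = 203 / 1.606

Q ≈ 126 W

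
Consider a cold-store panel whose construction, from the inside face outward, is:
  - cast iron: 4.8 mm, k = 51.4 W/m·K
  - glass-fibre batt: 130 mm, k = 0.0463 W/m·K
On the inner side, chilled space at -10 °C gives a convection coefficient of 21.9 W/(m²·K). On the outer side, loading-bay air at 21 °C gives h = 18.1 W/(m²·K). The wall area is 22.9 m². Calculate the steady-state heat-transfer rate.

Q ≈ 244 W

Series thermal resistances:
R_inner film = 1/(h_i·A) = 1/(21.9×22.9) = 0.001994 K/W
R_cast iron = L/(kA) = 0.0048/(51.4×22.9) = 4.078×10^-6 K/W
R_glass-fibre batt = L/(kA) = 0.13/(0.0463×22.9) = 0.1226 K/W
R_outer film = 1/(h_o·A) = 1/(18.1×22.9) = 0.002413 K/W
R_total = 0.127 K/W
Q = ΔT / R_total = 31 / 0.127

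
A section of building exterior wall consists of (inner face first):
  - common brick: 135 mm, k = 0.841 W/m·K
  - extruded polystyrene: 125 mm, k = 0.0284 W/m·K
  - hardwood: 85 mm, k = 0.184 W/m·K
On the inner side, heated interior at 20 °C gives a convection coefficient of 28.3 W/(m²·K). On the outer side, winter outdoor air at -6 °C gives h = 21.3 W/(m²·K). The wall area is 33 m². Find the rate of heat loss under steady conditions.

Q ≈ 168 W

Model the wall as resistances in series:
R_inner film = 1/(h_i·A) = 1/(28.3×33) = 0.001071 K/W
R_common brick = L/(kA) = 0.135/(0.841×33) = 0.004864 K/W
R_extruded polystyrene = L/(kA) = 0.125/(0.0284×33) = 0.1334 K/W
R_hardwood = L/(kA) = 0.085/(0.184×33) = 0.014 K/W
R_outer film = 1/(h_o·A) = 1/(21.3×33) = 0.001423 K/W
R_total = 0.1547 K/W
Q = ΔT / R_total = 26 / 0.1547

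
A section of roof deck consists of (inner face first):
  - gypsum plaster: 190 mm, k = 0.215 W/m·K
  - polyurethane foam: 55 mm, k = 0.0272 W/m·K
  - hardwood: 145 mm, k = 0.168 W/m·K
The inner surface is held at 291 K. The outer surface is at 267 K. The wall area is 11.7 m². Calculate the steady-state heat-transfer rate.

Q ≈ 74.5 W

Using the resistance-network approach (series):
R_gypsum plaster = L/(kA) = 0.19/(0.215×11.7) = 0.07553 K/W
R_polyurethane foam = L/(kA) = 0.055/(0.0272×11.7) = 0.1728 K/W
R_hardwood = L/(kA) = 0.145/(0.168×11.7) = 0.07377 K/W
R_total = 0.3221 K/W
Q = ΔT / R_total = 24 / 0.3221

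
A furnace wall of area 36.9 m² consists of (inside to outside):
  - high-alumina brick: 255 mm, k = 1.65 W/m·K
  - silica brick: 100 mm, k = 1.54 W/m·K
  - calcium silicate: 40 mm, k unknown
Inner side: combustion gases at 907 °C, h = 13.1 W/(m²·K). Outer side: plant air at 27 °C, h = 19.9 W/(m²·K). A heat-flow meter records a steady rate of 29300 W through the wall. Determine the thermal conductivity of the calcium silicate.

k ≈ 0.0525 W/(m·K)

Using the resistance-network approach (series):
R_inner film = 1/(h_i·A) = 1/(13.1×36.9) = 0.002069 K/W
R_high-alumina brick = L/(kA) = 0.255/(1.65×36.9) = 0.004188 K/W
R_silica brick = L/(kA) = 0.1/(1.54×36.9) = 0.00176 K/W
R_outer film = 1/(h_o·A) = 1/(19.9×36.9) = 0.001362 K/W
Sum of known resistances R_other = 0.009379 K/W
Total R = ΔT/Q = 880/29300 = 0.03003 K/W
R_calcium silicate = R_total − R_other = 0.02066 K/W
k = L/(R·A) = 0.04/(0.02066×36.9)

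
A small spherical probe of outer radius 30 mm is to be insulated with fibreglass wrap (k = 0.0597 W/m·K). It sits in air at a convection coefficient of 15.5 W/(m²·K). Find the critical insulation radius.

r_cr ≈ 7.7 mm

For a sphere r_cr = 2k/h = 2×0.0597/15.5
r_cr = 7.7 mm; since the bare radius (30 mm) is above r_cr, any added insulation will reduce heat loss.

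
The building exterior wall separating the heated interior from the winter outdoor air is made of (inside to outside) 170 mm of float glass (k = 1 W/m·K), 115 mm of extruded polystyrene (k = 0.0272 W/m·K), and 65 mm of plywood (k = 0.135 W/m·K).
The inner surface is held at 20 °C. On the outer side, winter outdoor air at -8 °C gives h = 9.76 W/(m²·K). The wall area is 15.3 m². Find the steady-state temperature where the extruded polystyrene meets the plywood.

T ≈ -4.72 °C

Thermal resistances in series:
R_float glass = L/(kA) = 0.17/(1×15.3) = 0.01111 K/W
R_extruded polystyrene = L/(kA) = 0.115/(0.0272×15.3) = 0.2763 K/W
R_plywood = L/(kA) = 0.065/(0.135×15.3) = 0.03147 K/W
R_outer film = 1/(h_o·A) = 1/(9.76×15.3) = 0.006697 K/W
R_total = 0.3256 K/W;  Q = ΔT/R_total = 28/0.3256 = 85.99 W
T_interface = T_inner − Q·ΣR(inner→interface) = 20 − 86×0.2874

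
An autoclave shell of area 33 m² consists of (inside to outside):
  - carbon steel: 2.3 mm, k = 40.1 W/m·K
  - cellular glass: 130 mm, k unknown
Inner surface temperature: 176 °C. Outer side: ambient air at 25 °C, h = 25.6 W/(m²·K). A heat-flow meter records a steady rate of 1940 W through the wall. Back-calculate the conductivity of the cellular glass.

Model the wall as resistances in series:
R_carbon steel = L/(kA) = 0.0023/(40.1×33) = 1.738×10^-6 K/W
R_outer film = 1/(h_o·A) = 1/(25.6×33) = 0.001184 K/W
Sum of known resistances R_other = 0.001185 K/W
Total R = ΔT/Q = 151/1940 = 0.07784 K/W
R_cellular glass = R_total − R_other = 0.07665 K/W
k = L/(R·A) = 0.13/(0.07665×33)

k ≈ 0.0514 W/(m·K)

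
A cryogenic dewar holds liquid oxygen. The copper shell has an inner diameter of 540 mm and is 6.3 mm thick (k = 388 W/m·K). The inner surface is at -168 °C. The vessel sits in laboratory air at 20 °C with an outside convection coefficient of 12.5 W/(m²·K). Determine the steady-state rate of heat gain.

For a spherical shell R = (1/r₁ − 1/r₂)/(4πk); film R = 1/(h·4πr²). In series:
R_copper shell = (1/0.27 − 1/0.2763)/(4π×388) = 1.732×10^-5 K/W
R_outer film = 1/(h·4πr_o²) = 1/(12.5×4π×0.2763²) = 0.08339 K/W
R_total = 0.08341 K/W
Q = ΔT/R_total = 188/0.08341

Q ≈ 2250 W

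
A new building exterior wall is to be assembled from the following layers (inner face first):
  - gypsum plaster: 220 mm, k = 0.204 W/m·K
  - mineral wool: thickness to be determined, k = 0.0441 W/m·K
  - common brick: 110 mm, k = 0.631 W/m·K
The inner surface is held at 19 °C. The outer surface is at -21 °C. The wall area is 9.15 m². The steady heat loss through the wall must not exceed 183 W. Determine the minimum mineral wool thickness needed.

L ≈ 33 mm

Model the wall as resistances in series:
R_gypsum plaster = L/(kA) = 0.22/(0.204×9.15) = 0.1179 K/W
R_common brick = L/(kA) = 0.11/(0.631×9.15) = 0.01905 K/W
Sum of the known resistances R_other = 0.1369 K/W
Required total resistance R_tot = ΔT/Q_allow = 40/183 = 0.2186 K/W
R_mineral wool = R_tot − R_other = 0.08167 K/W
L = R·k·A = 0.08167×0.0441×9.15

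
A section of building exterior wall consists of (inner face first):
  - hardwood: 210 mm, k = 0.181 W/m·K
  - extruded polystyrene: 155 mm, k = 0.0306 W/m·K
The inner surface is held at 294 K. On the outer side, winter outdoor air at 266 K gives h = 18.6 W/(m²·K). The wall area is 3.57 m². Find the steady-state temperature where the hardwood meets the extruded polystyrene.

T ≈ 289 K

Series thermal resistances:
R_hardwood = L/(kA) = 0.21/(0.181×3.57) = 0.325 K/W
R_extruded polystyrene = L/(kA) = 0.155/(0.0306×3.57) = 1.419 K/W
R_outer film = 1/(h_o·A) = 1/(18.6×3.57) = 0.01506 K/W
R_total = 1.759 K/W;  Q = ΔT/R_total = 28/1.759 = 15.92 W
T_interface = T_inner − Q·ΣR(inner→interface) = 294 − 15.9×0.325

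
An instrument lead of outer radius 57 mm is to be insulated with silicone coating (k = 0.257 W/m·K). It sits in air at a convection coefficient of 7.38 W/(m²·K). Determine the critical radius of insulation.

r_cr ≈ 34.8 mm

For a cylinder r_cr = k/h = 0.257/7.38
r_cr = 34.8 mm; since the bare radius (57 mm) is above r_cr, any added insulation will reduce heat loss.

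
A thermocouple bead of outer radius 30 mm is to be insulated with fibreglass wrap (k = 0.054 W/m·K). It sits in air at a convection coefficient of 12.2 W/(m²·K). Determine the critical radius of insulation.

For a sphere r_cr = 2k/h = 2×0.054/12.2
r_cr = 8.85 mm; since the bare radius (30 mm) is above r_cr, any added insulation will reduce heat loss.

r_cr ≈ 8.85 mm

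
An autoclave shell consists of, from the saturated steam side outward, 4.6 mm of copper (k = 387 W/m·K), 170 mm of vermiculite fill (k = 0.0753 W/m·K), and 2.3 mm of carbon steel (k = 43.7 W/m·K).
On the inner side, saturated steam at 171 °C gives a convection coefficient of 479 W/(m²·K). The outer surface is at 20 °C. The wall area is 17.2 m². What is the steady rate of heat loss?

Treating each layer as a thermal resistance in series:
R_inner film = 1/(h_i·A) = 1/(479×17.2) = 1.214×10^-4 K/W
R_copper = L/(kA) = 0.0046/(387×17.2) = 6.911×10^-7 K/W
R_vermiculite fill = L/(kA) = 0.17/(0.0753×17.2) = 0.1313 K/W
R_carbon steel = L/(kA) = 0.0023/(43.7×17.2) = 3.06×10^-6 K/W
R_total = 0.1314 K/W
Q = ΔT / R_total = 151 / 0.1314

Q ≈ 1150 W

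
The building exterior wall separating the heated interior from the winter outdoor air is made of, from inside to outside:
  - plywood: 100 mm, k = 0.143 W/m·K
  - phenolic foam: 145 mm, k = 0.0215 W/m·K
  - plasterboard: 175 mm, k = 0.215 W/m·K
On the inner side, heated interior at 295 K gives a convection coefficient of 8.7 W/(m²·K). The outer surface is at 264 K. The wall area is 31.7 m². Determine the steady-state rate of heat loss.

Model the wall as resistances in series:
R_inner film = 1/(h_i·A) = 1/(8.7×31.7) = 0.003626 K/W
R_plywood = L/(kA) = 0.1/(0.143×31.7) = 0.02206 K/W
R_phenolic foam = L/(kA) = 0.145/(0.0215×31.7) = 0.2128 K/W
R_plasterboard = L/(kA) = 0.175/(0.215×31.7) = 0.02568 K/W
R_total = 0.2641 K/W
Q = ΔT / R_total = 31 / 0.2641

Q ≈ 117 W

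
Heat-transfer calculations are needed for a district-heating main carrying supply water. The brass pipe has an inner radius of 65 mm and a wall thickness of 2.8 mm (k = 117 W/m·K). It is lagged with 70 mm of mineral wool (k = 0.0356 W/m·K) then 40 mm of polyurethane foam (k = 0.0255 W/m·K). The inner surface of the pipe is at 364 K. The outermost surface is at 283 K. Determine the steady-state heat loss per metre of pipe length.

Per-layer cylindrical resistances, series-summed:
R_brass pipe wall = ln(67.8/65)/(2π×117×1) = 5.737×10^-5 K/W
R_mineral wool = ln(137.8/67.8)/(2π×0.0356×1) = 3.171 K/W
R_polyurethane foam = ln(177.8/137.8)/(2π×0.0255×1) = 1.591 K/W
R_total = 4.761 K/W
Q = ΔT/R_total = 81/4.761

q′ ≈ 17 W/m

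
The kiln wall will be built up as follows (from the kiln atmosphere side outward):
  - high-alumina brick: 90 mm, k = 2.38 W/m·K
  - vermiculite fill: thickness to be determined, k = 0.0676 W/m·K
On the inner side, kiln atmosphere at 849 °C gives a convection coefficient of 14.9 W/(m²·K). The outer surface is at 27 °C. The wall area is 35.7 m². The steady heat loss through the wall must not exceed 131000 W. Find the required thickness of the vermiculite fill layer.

L ≈ 8.05 mm

Thermal resistances in series:
R_inner film = 1/(h_i·A) = 1/(14.9×35.7) = 0.00188 K/W
R_high-alumina brick = L/(kA) = 0.09/(2.38×35.7) = 0.001059 K/W
Sum of the known resistances R_other = 0.002939 K/W
Required total resistance R_tot = ΔT/Q_allow = 822/131000 = 0.006275 K/W
R_vermiculite fill = R_tot − R_other = 0.003336 K/W
L = R·k·A = 0.003336×0.0676×35.7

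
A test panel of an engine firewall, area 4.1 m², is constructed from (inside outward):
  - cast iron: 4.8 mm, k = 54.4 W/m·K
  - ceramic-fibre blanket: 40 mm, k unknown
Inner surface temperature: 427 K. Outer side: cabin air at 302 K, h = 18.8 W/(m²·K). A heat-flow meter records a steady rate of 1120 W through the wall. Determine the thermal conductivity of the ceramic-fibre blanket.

k ≈ 0.0989 W/(m·K)

Series thermal resistances:
R_cast iron = L/(kA) = 0.0048/(54.4×4.1) = 2.152×10^-5 K/W
R_outer film = 1/(h_o·A) = 1/(18.8×4.1) = 0.01297 K/W
Sum of known resistances R_other = 0.013 K/W
Total R = ΔT/Q = 125/1120 = 0.1116 K/W
R_ceramic-fibre blanket = R_total − R_other = 0.09861 K/W
k = L/(R·A) = 0.04/(0.09861×4.1)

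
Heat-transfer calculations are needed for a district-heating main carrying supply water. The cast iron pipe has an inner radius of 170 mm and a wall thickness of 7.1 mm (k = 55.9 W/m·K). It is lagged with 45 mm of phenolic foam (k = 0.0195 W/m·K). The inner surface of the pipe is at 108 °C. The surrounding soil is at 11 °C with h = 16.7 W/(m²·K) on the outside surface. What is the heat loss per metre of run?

For a radial system each layer contributes R = ln(r_out/r_in)/(2πkL); films add R = 1/(hA).
R_cast iron pipe wall = ln(177.1/170)/(2π×55.9×1) = 1.165×10^-4 K/W
R_phenolic foam = ln(222.1/177.1)/(2π×0.0195×1) = 1.848 K/W
R_outer film = 1/(h_o·2πr_oL) = 1/(16.7×2π×0.2221×1) = 0.04291 K/W
R_total = 1.891 K/W
Q = ΔT/R_total = 97/1.891

q′ ≈ 51.3 W/m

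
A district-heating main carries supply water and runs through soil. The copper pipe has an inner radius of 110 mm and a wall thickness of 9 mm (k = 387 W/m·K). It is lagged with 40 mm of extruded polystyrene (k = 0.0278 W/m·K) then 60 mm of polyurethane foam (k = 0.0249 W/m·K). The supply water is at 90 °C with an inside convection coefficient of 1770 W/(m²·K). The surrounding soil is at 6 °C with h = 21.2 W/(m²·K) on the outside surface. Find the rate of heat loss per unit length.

q′ ≈ 22.5 W/m

Cylindrical conduction, so R = ln(r₂/r₁)/(2πkL) per layer, in series:
R_inner film = 1/(h_i·2πr₁L) = 1/(1770×2π×0.11×1) = 8.174×10^-4 K/W
R_copper pipe wall = ln(119/110)/(2π×387×1) = 3.234×10^-5 K/W
R_extruded polystyrene = ln(159/119)/(2π×0.0278×1) = 1.659 K/W
R_polyurethane foam = ln(219/159)/(2π×0.0249×1) = 2.046 K/W
R_outer film = 1/(h_o·2πr_oL) = 1/(21.2×2π×0.219×1) = 0.03428 K/W
R_total = 3.741 K/W
Q = ΔT/R_total = 84/3.741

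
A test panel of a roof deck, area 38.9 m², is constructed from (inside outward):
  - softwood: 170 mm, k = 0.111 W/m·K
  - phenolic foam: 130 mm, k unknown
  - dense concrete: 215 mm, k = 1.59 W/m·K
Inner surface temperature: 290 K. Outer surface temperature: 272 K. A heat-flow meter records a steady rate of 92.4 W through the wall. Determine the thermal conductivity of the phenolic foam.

Model the wall as resistances in series:
R_softwood = L/(kA) = 0.17/(0.111×38.9) = 0.03937 K/W
R_dense concrete = L/(kA) = 0.215/(1.59×38.9) = 0.003476 K/W
Sum of known resistances R_other = 0.04285 K/W
Total R = ΔT/Q = 18/92.4 = 0.1948 K/W
R_phenolic foam = R_total − R_other = 0.152 K/W
k = L/(R·A) = 0.13/(0.152×38.9)

k ≈ 0.022 W/(m·K)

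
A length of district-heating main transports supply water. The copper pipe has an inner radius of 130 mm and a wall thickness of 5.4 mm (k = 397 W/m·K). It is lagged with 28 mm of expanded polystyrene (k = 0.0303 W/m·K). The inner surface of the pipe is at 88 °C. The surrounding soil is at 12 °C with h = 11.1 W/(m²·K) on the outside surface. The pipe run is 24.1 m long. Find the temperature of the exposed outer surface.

Per-layer cylindrical resistances, series-summed:
R_copper pipe wall = ln(135.4/130)/(2π×397×24.1) = 6.77×10^-7 K/W
R_expanded polystyrene = ln(163.4/135.4)/(2π×0.0303×24.1) = 0.04097 K/W
R_outer film = 1/(h_o·2πr_oL) = 1/(11.1×2π×0.1634×24.1) = 0.003641 K/W
R_total = 0.04461 K/W
Q = ΔT/R_total = 76/0.04461
Q = 1700 W
T_interface = T_inner − Q·ΣR(inner→interface) = 88 − 1700×0.04097

T ≈ 18.2 °C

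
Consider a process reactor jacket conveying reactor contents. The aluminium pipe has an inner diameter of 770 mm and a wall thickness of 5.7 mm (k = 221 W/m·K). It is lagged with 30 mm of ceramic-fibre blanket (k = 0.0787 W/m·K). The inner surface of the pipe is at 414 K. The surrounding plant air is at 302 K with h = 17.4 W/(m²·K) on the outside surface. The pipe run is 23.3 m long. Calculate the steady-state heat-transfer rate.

Per-layer cylindrical resistances, series-summed:
R_aluminium pipe wall = ln(390.7/385)/(2π×221×23.3) = 4.542×10^-7 K/W
R_ceramic-fibre blanket = ln(420.7/390.7)/(2π×0.0787×23.3) = 0.006421 K/W
R_outer film = 1/(h_o·2πr_oL) = 1/(17.4×2π×0.4207×23.3) = 9.331×10^-4 K/W
R_total = 0.007355 K/W
Q = ΔT/R_total = 112/0.007355

Q ≈ 15200 W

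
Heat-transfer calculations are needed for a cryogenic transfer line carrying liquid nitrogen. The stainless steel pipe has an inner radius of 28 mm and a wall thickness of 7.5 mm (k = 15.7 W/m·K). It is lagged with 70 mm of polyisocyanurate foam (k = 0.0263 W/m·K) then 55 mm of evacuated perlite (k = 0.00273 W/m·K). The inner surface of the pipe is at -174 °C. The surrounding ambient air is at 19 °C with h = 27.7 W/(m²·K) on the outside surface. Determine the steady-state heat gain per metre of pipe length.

Treating each annulus and film as a series resistance:
R_stainless steel pipe wall = ln(35.5/28)/(2π×15.7×1) = 0.002406 K/W
R_polyisocyanurate foam = ln(105.5/35.5)/(2π×0.0263×1) = 6.591 K/W
R_evacuated perlite = ln(160.5/105.5)/(2π×0.00273×1) = 24.46 K/W
R_outer film = 1/(h_o·2πr_oL) = 1/(27.7×2π×0.1605×1) = 0.0358 K/W
R_total = 31.09 K/W
Q = ΔT/R_total = 193/31.09

q′ ≈ 6.21 W/m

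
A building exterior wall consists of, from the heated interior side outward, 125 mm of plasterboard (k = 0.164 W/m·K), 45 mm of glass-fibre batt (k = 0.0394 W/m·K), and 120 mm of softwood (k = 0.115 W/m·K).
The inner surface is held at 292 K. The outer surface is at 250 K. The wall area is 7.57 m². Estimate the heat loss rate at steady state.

Using the resistance-network approach (series):
R_plasterboard = L/(kA) = 0.125/(0.164×7.57) = 0.1007 K/W
R_glass-fibre batt = L/(kA) = 0.045/(0.0394×7.57) = 0.1509 K/W
R_softwood = L/(kA) = 0.12/(0.115×7.57) = 0.1378 K/W
R_total = 0.3894 K/W
Q = ΔT / R_total = 42 / 0.3894

Q ≈ 108 W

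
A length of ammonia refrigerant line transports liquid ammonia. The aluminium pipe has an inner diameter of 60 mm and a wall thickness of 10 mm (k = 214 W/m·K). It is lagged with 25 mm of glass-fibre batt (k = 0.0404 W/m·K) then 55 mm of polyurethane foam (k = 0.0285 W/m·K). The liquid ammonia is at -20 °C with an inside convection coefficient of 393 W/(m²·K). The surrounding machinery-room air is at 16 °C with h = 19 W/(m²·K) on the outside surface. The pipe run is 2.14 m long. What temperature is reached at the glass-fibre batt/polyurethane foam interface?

For a radial system each layer contributes R = ln(r_out/r_in)/(2πkL); films add R = 1/(hA).
R_inner film = 1/(h_i·2πr₁L) = 1/(393×2π×0.03×2.14) = 0.006308 K/W
R_aluminium pipe wall = ln(40/30)/(2π×214×2.14) = 9.998×10^-5 K/W
R_glass-fibre batt = ln(65/40)/(2π×0.0404×2.14) = 0.8938 K/W
R_polyurethane foam = ln(120/65)/(2π×0.0285×2.14) = 1.6 K/W
R_outer film = 1/(h_o·2πr_oL) = 1/(19×2π×0.12×2.14) = 0.03262 K/W
R_total = 2.533 K/W
Q = ΔT/R_total = 36/2.533
Q = 14.2 W
T_interface = T_inner + Q·ΣR(inner→interface) = -20 + 14.2×0.9002

T ≈ -7.2 °C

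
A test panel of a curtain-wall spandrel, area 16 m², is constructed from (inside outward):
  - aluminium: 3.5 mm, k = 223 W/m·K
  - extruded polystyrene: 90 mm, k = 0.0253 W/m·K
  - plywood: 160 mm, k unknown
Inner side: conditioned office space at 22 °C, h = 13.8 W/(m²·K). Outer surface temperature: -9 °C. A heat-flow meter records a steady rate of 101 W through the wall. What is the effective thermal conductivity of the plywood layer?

k ≈ 0.125 W/(m·K)

Thermal resistances in series:
R_inner film = 1/(h_i·A) = 1/(13.8×16) = 0.004529 K/W
R_aluminium = L/(kA) = 0.0035/(223×16) = 9.809×10^-7 K/W
R_extruded polystyrene = L/(kA) = 0.09/(0.0253×16) = 0.2223 K/W
Sum of known resistances R_other = 0.2269 K/W
Total R = ΔT/Q = 31/101 = 0.3069 K/W
R_plywood = R_total − R_other = 0.08007 K/W
k = L/(R·A) = 0.16/(0.08007×16)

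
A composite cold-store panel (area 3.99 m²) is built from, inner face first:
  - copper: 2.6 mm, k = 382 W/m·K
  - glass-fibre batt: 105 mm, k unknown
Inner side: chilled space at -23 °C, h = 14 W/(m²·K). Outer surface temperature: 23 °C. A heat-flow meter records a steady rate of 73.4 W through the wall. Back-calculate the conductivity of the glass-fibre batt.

k ≈ 0.0432 W/(m·K)

Model the wall as resistances in series:
R_inner film = 1/(h_i·A) = 1/(14×3.99) = 0.0179 K/W
R_copper = L/(kA) = 0.0026/(382×3.99) = 1.706×10^-6 K/W
Sum of known resistances R_other = 0.0179 K/W
Total R = ΔT/Q = 46/73.4 = 0.6267 K/W
R_glass-fibre batt = R_total − R_other = 0.6088 K/W
k = L/(R·A) = 0.105/(0.6088×3.99)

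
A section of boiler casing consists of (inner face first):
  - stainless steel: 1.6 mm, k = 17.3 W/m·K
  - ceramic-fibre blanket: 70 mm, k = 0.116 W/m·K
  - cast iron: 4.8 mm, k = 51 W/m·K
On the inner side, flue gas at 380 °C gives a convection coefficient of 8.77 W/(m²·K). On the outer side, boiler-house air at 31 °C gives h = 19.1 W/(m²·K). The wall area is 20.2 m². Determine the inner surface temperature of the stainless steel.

T ≈ 328 °C

Using the resistance-network approach (series):
R_inner film = 1/(h_i·A) = 1/(8.77×20.2) = 0.005645 K/W
R_stainless steel = L/(kA) = 0.0016/(17.3×20.2) = 4.578×10^-6 K/W
R_ceramic-fibre blanket = L/(kA) = 0.07/(0.116×20.2) = 0.02987 K/W
R_cast iron = L/(kA) = 0.0048/(51×20.2) = 4.659×10^-6 K/W
R_outer film = 1/(h_o·A) = 1/(19.1×20.2) = 0.002592 K/W
R_total = 0.03812 K/W;  Q = ΔT/R_total = 349/0.03812 = 9155 W
T_interface = T_inner − Q·ΣR(inner→interface) = 380 − 9160×0.005645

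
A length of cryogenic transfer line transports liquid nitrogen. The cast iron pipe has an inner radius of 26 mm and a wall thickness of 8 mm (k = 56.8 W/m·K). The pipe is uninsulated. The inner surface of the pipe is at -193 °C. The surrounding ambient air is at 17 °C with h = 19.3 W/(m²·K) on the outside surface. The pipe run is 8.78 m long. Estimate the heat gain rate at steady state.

Cylindrical conduction, so R = ln(r₂/r₁)/(2πkL) per layer, in series:
R_cast iron pipe wall = ln(34/26)/(2π×56.8×8.78) = 8.561×10^-5 K/W
R_outer film = 1/(h_o·2πr_oL) = 1/(19.3×2π×0.034×8.78) = 0.02762 K/W
R_total = 0.02771 K/W
Q = ΔT/R_total = 210/0.02771

Q ≈ 7580 W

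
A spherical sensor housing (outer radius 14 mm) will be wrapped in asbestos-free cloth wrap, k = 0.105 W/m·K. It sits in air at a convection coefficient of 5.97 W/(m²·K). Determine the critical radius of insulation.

r_cr ≈ 35.2 mm

For a sphere r_cr = 2k/h = 2×0.105/5.97
r_cr = 35.2 mm; since the bare radius (14 mm) is below r_cr, adding a thin layer of insulation will *increase* heat loss.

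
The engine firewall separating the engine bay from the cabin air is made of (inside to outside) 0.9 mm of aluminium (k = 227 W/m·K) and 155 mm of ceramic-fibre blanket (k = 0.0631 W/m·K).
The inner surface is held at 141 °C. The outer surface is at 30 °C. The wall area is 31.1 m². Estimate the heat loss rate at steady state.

Q ≈ 1410 W

Using the resistance-network approach (series):
R_aluminium = L/(kA) = 0.0009/(227×31.1) = 1.275×10^-7 K/W
R_ceramic-fibre blanket = L/(kA) = 0.155/(0.0631×31.1) = 0.07898 K/W
R_total = 0.07898 K/W
Q = ΔT / R_total = 111 / 0.07898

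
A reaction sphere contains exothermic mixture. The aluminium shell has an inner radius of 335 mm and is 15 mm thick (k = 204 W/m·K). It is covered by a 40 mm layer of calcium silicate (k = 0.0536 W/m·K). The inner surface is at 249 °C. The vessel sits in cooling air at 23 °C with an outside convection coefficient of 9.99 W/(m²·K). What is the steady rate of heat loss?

For a spherical shell R = (1/r₁ − 1/r₂)/(4πk); film R = 1/(h·4πr²). In series:
R_aluminium shell = (1/0.335 − 1/0.35)/(4π×204) = 4.99×10^-5 K/W
R_calcium silicate = (1/0.35 − 1/0.39)/(4π×0.0536) = 0.4351 K/W
R_outer film = 1/(h·4πr_o²) = 1/(9.99×4π×0.39²) = 0.05237 K/W
R_total = 0.4875 K/W
Q = ΔT/R_total = 226/0.4875

Q ≈ 464 W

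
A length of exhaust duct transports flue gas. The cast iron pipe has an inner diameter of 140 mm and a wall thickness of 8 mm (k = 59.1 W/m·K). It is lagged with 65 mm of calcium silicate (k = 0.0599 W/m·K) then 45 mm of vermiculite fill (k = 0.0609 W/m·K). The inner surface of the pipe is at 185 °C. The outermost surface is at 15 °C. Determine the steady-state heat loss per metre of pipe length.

q′ ≈ 73.1 W/m

Treating each annulus and film as a series resistance:
R_cast iron pipe wall = ln(78/70)/(2π×59.1×1) = 2.914×10^-4 K/W
R_calcium silicate = ln(143/78)/(2π×0.0599×1) = 1.611 K/W
R_vermiculite fill = ln(188/143)/(2π×0.0609×1) = 0.715 K/W
R_total = 2.326 K/W
Q = ΔT/R_total = 170/2.326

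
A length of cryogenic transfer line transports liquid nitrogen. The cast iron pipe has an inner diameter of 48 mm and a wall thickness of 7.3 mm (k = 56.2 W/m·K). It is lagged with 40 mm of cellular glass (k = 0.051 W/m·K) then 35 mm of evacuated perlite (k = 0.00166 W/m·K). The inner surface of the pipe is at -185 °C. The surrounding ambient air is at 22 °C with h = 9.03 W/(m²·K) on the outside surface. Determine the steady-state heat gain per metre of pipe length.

q′ ≈ 5.05 W/m

Radial resistances (cylindrical: R_cond = ln(r_o/r_i)/(2πkL), R_conv = 1/(h·2πrL)):
R_cast iron pipe wall = ln(31.3/24)/(2π×56.2×1) = 7.521×10^-4 K/W
R_cellular glass = ln(71.3/31.3)/(2π×0.051×1) = 2.569 K/W
R_evacuated perlite = ln(106.3/71.3)/(2π×0.00166×1) = 38.29 K/W
R_outer film = 1/(h_o·2πr_oL) = 1/(9.03×2π×0.1063×1) = 0.1658 K/W
R_total = 41.03 K/W
Q = ΔT/R_total = 207/41.03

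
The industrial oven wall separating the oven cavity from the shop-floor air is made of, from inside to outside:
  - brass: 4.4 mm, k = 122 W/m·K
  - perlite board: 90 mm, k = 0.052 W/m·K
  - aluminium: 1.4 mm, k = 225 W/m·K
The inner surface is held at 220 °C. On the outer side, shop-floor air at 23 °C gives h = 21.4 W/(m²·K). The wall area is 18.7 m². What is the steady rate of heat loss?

Model the wall as resistances in series:
R_brass = L/(kA) = 0.0044/(122×18.7) = 1.929×10^-6 K/W
R_perlite board = L/(kA) = 0.09/(0.052×18.7) = 0.09255 K/W
R_aluminium = L/(kA) = 0.0014/(225×18.7) = 3.327×10^-7 K/W
R_outer film = 1/(h_o·A) = 1/(21.4×18.7) = 0.002499 K/W
R_total = 0.09506 K/W
Q = ΔT / R_total = 197 / 0.09506

Q ≈ 2070 W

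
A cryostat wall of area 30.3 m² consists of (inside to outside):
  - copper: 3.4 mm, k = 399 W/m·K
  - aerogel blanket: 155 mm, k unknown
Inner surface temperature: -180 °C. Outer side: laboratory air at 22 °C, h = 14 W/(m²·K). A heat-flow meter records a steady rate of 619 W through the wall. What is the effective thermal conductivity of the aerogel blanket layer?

k ≈ 0.0158 W/(m·K)

Model the wall as resistances in series:
R_copper = L/(kA) = 0.0034/(399×30.3) = 2.812×10^-7 K/W
R_outer film = 1/(h_o·A) = 1/(14×30.3) = 0.002357 K/W
Sum of known resistances R_other = 0.002358 K/W
Total R = ΔT/Q = 202/619 = 0.3263 K/W
R_aerogel blanket = R_total − R_other = 0.324 K/W
k = L/(R·A) = 0.155/(0.324×30.3)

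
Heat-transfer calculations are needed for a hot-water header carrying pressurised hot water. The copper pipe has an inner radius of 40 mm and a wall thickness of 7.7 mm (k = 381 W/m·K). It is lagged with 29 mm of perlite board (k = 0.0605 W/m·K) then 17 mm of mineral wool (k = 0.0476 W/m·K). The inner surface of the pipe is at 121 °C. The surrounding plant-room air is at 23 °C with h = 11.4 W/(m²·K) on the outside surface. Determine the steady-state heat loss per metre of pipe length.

q′ ≈ 47.4 W/m

For a radial system each layer contributes R = ln(r_out/r_in)/(2πkL); films add R = 1/(hA).
R_copper pipe wall = ln(47.7/40)/(2π×381×1) = 7.354×10^-5 K/W
R_perlite board = ln(76.7/47.7)/(2π×0.0605×1) = 1.249 K/W
R_mineral wool = ln(93.7/76.7)/(2π×0.0476×1) = 0.6694 K/W
R_outer film = 1/(h_o·2πr_oL) = 1/(11.4×2π×0.0937×1) = 0.149 K/W
R_total = 2.068 K/W
Q = ΔT/R_total = 98/2.068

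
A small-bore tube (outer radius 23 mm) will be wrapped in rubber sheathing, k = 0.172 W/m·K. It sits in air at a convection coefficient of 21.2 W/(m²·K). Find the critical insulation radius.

For a cylinder r_cr = k/h = 0.172/21.2
r_cr = 8.11 mm; since the bare radius (23 mm) is above r_cr, any added insulation will reduce heat loss.

r_cr ≈ 8.11 mm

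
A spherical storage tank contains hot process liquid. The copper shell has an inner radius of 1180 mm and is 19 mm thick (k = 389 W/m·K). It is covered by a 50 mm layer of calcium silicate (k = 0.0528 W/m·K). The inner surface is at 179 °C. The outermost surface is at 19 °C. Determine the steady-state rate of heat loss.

Q ≈ 3180 W

Spherical conduction: R = (1/r_in − 1/r_out)/(4πk) per layer; series-sum.
R_copper shell = (1/1.18 − 1/1.199)/(4π×389) = 2.747×10^-6 K/W
R_calcium silicate = (1/1.199 − 1/1.249)/(4π×0.0528) = 0.05032 K/W
R_total = 0.05032 K/W
Q = ΔT/R_total = 160/0.05032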